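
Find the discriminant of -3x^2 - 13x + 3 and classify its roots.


D = b^2 - 4ac = (-13)^2 - 4(-3)(3) = 169 + 36 = 205
Since D > 0: two distinct irrational roots


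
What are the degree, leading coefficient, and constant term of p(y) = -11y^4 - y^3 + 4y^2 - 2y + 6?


Highest power of y is 4, with coefficient -11. Constant term is 6.
Degree = 4, leading coefficient = -11, constant term = 6


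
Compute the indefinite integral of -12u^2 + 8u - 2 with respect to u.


Reverse power rule on each term:
  ∫ -12u^2 du = -4u^3
  ∫ 8u du = 4u^2
  ∫ -2 du = -2u
F(u) = -4u^3 + 4u^2 - 2u + C


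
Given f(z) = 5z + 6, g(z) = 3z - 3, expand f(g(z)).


Substitute g(z) into f:
f(g(z)) = 5*(3z - 3) + 6
Expand and combine: 15z - 9


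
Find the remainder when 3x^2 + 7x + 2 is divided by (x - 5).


By the Remainder Theorem, the remainder equals p(5):
  3*(5)^2 = 75
  7*(5)^1 = 35
  constant: 2
Sum: 75 + 35 + 2 = 112


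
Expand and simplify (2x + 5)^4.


Expand (2x + 5)^4 by repeated multiplication:
  (2x + 5)^2 = 4x^2 + 20x + 25
  (2x + 5)^3 = 8x^3 + 60x^2 + 150x + 125
= 16x^4 + 160x^3 + 600x^2 + 1000x + 625


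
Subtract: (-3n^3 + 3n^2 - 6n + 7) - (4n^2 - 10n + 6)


Distribute the minus sign:
  (-3n^3 + 3n^2 - 6n + 7)
- (4n^2 - 10n + 6)
Negate second polynomial: -4n^2 + 10n - 6
Add: -3n^3 - n^2 + 4n + 1


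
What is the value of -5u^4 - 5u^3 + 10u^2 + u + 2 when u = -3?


Using direct substitution:
  -5 * (-3)^4 = -405
  -5 * (-3)^3 = 135
  10 * (-3)^2 = 90
  1 * (-3)^1 = -3
  constant: 2
Sum = -405 + 135 + 90 - 3 + 2 = -181


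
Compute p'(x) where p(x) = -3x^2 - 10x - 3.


Apply the power rule term by term:
  d/dx(-3x^2) = -6x
  d/dx(-10x) = -10
  d/dx(-3) = 0
p'(x) = -6x - 10


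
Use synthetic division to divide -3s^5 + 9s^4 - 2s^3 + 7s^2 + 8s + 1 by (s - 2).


Synthetic division with c = 2. Coefficients: -3, 9, -2, 7, 8, 1
Bring down -3.
  -3 * 2 = -6; -6 + 9 = 3
  3 * 2 = 6; 6 - 2 = 4
  4 * 2 = 8; 8 + 7 = 15
  15 * 2 = 30; 30 + 8 = 38
  38 * 2 = 76; 76 + 1 = 77
Quotient: -3s^4 + 3s^3 + 4s^2 + 15s + 38, Remainder: 77


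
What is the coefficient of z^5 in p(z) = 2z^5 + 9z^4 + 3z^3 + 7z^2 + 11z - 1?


Read off the coefficient of z^5: 2


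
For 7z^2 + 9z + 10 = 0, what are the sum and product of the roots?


For az^2+bz+c=0: sum = -b/a, product = c/a.
a=7, b=9, c=10
Sum = -(9)/7 = -9/7
Product = (10)/7 = 10/7


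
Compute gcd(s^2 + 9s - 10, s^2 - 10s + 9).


Factor each:
  s^2 + 9s - 10 = (s - 1)(s + 10)
  s^2 - 10s + 9 = (s - 1)(s - 9)
Common monic factor: s - 1


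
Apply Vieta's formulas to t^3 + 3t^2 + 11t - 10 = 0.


Monic cubic t^3+bt^2+ct+d=0: sum=-b, pairwise sum=c, product=-d.
b=3, c=11, d=-10
r1+r2+r3 = -3
r1r2+r1r3+r2r3 = 11
r1r2r3 = 10


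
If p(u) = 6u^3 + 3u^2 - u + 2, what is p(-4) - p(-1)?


p(-4) = -330
p(-1) = 0
p(-4) - p(-1) = -330 = -330


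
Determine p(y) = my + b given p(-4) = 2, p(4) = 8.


p(y) = my + b. Using p(-4)=2, p(4)=8:
m = (2 - 8)/(-4 - 4) = -6/-8 = 3/4
b = 2 - m*(-4) = 2 + 3 = 5
p(y) = (3/4)y + 5


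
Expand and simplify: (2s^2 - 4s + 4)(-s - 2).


Distribute each term of the first polynomial:
  (2s^2)(-s - 2) = -2s^3 - 4s^2
  (-4s)(-s - 2) = 4s^2 + 8s
  (4)(-s - 2) = -4s - 8
Sum: -2s^3 + 4s - 8


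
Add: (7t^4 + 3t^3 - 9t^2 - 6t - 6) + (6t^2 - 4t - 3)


Align terms by degree and add:
  7t^4 + 3t^3 - 9t^2 - 6t - 6
+ 6t^2 - 4t - 3
= 7t^4 + 3t^3 - 3t^2 - 10t - 9


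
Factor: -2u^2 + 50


Roots satisfy r1 + r2 = -b/a = 0 and r1*r2 = c/a = -25.
So r1 = 5, r2 = -5.
-2u^2 + 50 = -2(u - r1)(u - r2) = -2(u - 5)(u + 5)


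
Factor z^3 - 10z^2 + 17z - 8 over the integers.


Try integer roots (divisors of -8). z=1: p(1)=0.
Divide out (z - 1): quotient is z^2 - 9z + 8.
Factor the quadratic: (z - 1)(z - 8)
Result: (z - 1)(z - 1)(z - 8)


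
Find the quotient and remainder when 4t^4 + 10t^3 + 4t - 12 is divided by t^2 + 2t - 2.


(4t^4 + 10t^3 + 4t - 12) / (t^2 + 2t - 2)
Step 1: 4t^2 * (t^2 + 2t - 2) = 4t^4 + 8t^3 - 8t^2; subtract.
Step 2: 2t * (t^2 + 2t - 2) = 2t^3 + 4t^2 - 4t; subtract.
Step 3: 4 * (t^2 + 2t - 2) = 4t^2 + 8t - 8; subtract.
Quotient: 4t^2 + 2t + 4, Remainder: -4


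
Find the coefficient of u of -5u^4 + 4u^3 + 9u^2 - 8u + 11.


Read off the coefficient of u: -8


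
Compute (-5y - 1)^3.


Expand (-5y - 1)^3 by repeated multiplication:
  (-5y - 1)^2 = 25y^2 + 10y + 1
= -125y^3 - 75y^2 - 15y - 1


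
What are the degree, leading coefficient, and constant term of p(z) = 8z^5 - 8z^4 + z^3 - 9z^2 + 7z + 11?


Highest power of z is 5, with coefficient 8. Constant term is 11.
Degree = 5, leading coefficient = 8, constant term = 11


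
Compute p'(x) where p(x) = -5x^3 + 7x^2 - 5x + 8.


Apply the power rule term by term:
  d/dx(-5x^3) = -15x^2
  d/dx(7x^2) = 14x
  d/dx(-5x) = -5
  d/dx(8) = 0
p'(x) = -15x^2 + 14x - 5


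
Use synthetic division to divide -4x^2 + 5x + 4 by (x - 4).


Synthetic division with c = 4. Coefficients: -4, 5, 4
Bring down -4.
  -4 * 4 = -16; -16 + 5 = -11
  -11 * 4 = -44; -44 + 4 = -40
Quotient: -4x - 11, Remainder: -40


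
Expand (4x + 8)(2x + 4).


Distribute each term of the first polynomial:
  (4x)(2x + 4) = 8x^2 + 16x
  (8)(2x + 4) = 16x + 32
Sum: 8x^2 + 32x + 32


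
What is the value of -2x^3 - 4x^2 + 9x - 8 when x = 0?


Using direct substitution:
  -2 * (0)^3 = 0
  -4 * (0)^2 = 0
  9 * (0)^1 = 0
  constant: -8
Sum = 0 + 0 + 0 - 8 = -8


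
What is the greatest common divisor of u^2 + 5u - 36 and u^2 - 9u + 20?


Factor each:
  u^2 + 5u - 36 = (u - 4)(u + 9)
  u^2 - 9u + 20 = (u - 4)(u - 5)
Common monic factor: u - 4


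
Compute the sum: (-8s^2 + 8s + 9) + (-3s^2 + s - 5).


Align terms by degree and add:
  -8s^2 + 8s + 9
  -3s^2 + s - 5
= -11s^2 + 9s + 4


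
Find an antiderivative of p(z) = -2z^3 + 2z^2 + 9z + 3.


Reverse power rule on each term:
  ∫ -2z^3 dz = -(1/2)z^4
  ∫ 2z^2 dz = (2/3)z^3
  ∫ 9z dz = (9/2)z^2
  ∫ 3 dz = 3z
F(z) = -(1/2)z^4 + (2/3)z^3 + (9/2)z^2 + 3z + C


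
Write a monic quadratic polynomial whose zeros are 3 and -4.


p(y) = (y - 3)(y + 4)
Expand: y^2 + y - 12


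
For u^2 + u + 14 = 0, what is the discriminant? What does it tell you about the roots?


D = b^2 - 4ac = (1)^2 - 4(1)(14) = 1 - 56 = -55
Since D < 0: two complex conjugate roots (no real roots)


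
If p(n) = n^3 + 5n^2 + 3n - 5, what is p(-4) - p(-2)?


p(-4) = -1
p(-2) = 1
p(-4) - p(-2) = -1 - 1 = -2


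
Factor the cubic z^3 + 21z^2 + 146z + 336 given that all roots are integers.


Try integer roots (divisors of 336). z=-8: p(-8)=0.
Divide out (z + 8): quotient is z^2 + 13z + 42.
Factor the quadratic: (z + 7)(z + 6)
Result: (z + 8)(z + 7)(z + 6)


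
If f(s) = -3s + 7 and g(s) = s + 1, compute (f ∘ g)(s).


Substitute g(s) into f:
f(g(s)) = -3*(s + 1) + 7
Expand and combine: -3s + 4


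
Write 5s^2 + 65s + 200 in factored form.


Roots satisfy r1 + r2 = -b/a = -13 and r1*r2 = c/a = 40.
So r1 = -8, r2 = -5.
5s^2 + 65s + 200 = 5(s - r1)(s - r2) = 5(s + 8)(s + 5)


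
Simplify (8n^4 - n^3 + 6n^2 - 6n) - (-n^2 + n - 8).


Distribute the minus sign:
  (8n^4 - n^3 + 6n^2 - 6n)
- (-n^2 + n - 8)
Negate second polynomial: n^2 - n + 8
Add: 8n^4 - n^3 + 7n^2 - 7n + 8


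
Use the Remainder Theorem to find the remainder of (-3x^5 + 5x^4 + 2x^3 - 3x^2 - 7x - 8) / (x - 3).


By the Remainder Theorem, the remainder equals p(3):
  -3*(3)^5 = -729
  5*(3)^4 = 405
  2*(3)^3 = 54
  -3*(3)^2 = -27
  -7*(3)^1 = -21
  constant: -8
Sum: -729 + 405 + 54 - 27 - 21 - 8 = -326


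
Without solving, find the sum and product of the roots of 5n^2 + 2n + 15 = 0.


For an^2+bn+c=0: sum = -b/a, product = c/a.
a=5, b=2, c=15
Sum = -(2)/5 = -2/5
Product = (15)/5 = 3


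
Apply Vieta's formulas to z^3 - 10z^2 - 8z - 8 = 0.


Monic cubic z^3+bz^2+cz+d=0: sum=-b, pairwise sum=c, product=-d.
b=-10, c=-8, d=-8
r1+r2+r3 = 10
r1r2+r1r3+r2r3 = -8
r1r2r3 = 8


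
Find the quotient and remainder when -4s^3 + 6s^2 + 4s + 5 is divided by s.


(-4s^3 + 6s^2 + 4s + 5) / (s)
Step 1: -4s^2 * (s) = -4s^3; subtract.
Step 2: 6s * (s) = 6s^2; subtract.
Step 3: 4 * (s) = 4s; subtract.
Quotient: -4s^2 + 6s + 4, Remainder: 5


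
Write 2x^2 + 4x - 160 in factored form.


Roots satisfy r1 + r2 = -b/a = -2 and r1*r2 = c/a = -80.
So r1 = -10, r2 = 8.
2x^2 + 4x - 160 = 2(x - r1)(x - r2) = 2(x + 10)(x - 8)


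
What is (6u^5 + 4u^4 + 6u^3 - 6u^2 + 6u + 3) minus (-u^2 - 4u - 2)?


Distribute the minus sign:
  (6u^5 + 4u^4 + 6u^3 - 6u^2 + 6u + 3)
- (-u^2 - 4u - 2)
Negate second polynomial: u^2 + 4u + 2
Add: 6u^5 + 4u^4 + 6u^3 - 5u^2 + 10u + 5


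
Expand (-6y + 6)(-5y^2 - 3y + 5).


Distribute each term of the first polynomial:
  (-6y)(-5y^2 - 3y + 5) = 30y^3 + 18y^2 - 30y
  (6)(-5y^2 - 3y + 5) = -30y^2 - 18y + 30
Sum: 30y^3 - 12y^2 - 48y + 30


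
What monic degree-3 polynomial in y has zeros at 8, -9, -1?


p(y) = (y - 8)(y + 9)(y + 1)
Expand: y^3 + 2y^2 - 71y - 72


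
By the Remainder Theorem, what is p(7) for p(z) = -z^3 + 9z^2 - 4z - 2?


By the Remainder Theorem, the remainder equals p(7):
  -1*(7)^3 = -343
  9*(7)^2 = 441
  -4*(7)^1 = -28
  constant: -2
Sum: -343 + 441 - 28 - 2 = 68


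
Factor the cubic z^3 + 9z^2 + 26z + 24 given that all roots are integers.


Try integer roots (divisors of 24). z=-2: p(-2)=0.
Divide out (z + 2): quotient is z^2 + 7z + 12.
Factor the quadratic: (z + 3)(z + 4)
Result: (z + 2)(z + 3)(z + 4)


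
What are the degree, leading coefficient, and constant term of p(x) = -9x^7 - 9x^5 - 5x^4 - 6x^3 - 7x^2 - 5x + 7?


Highest power of x is 7, with coefficient -9. Constant term is 7.
Degree = 7, leading coefficient = -9, constant term = 7


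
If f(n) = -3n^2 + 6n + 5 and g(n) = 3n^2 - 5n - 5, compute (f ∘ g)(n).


Substitute g(n) into f:
f(g(n)) = -3*(3n^2 - 5n - 5)^2 + 6*(3n^2 - 5n - 5) + 5
(3n^2 - 5n - 5)^2 = 9n^4 - 30n^3 - 5n^2 + 50n + 25
Expand and combine: -27n^4 + 90n^3 + 33n^2 - 180n - 100


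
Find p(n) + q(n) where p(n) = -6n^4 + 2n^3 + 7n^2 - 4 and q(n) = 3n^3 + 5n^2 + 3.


Align terms by degree and add:
  -6n^4 + 2n^3 + 7n^2 - 4
+ 3n^3 + 5n^2 + 3
= -6n^4 + 5n^3 + 12n^2 - 1


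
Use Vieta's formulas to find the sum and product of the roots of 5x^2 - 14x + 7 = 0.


For ax^2+bx+c=0: sum = -b/a, product = c/a.
a=5, b=-14, c=7
Sum = -(-14)/5 = 14/5
Product = (7)/5 = 7/5


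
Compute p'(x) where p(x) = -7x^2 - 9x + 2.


Apply the power rule term by term:
  d/dx(-7x^2) = -14x
  d/dx(-9x) = -9
  d/dx(2) = 0
p'(x) = -14x - 9


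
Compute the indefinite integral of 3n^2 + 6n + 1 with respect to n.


Reverse power rule on each term:
  ∫ 3n^2 dn = n^3
  ∫ 6n dn = 3n^2
  ∫ 1 dn = n
F(n) = n^3 + 3n^2 + n + C


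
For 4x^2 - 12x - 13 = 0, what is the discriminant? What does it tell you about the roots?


D = b^2 - 4ac = (-12)^2 - 4(4)(-13) = 144 + 208 = 352
Since D > 0: two distinct irrational roots


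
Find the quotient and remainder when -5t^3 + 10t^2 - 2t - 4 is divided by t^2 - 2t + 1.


(-5t^3 + 10t^2 - 2t - 4) / (t^2 - 2t + 1)
Step 1: -5t * (t^2 - 2t + 1) = -5t^3 + 10t^2 - 5t; subtract.
Step 2: 0 * (t^2 - 2t + 1) = 0; subtract.
Quotient: -5t, Remainder: 3t - 4


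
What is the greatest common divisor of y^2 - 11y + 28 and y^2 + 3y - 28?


Factor each:
  y^2 - 11y + 28 = (y - 4)(y - 7)
  y^2 + 3y - 28 = (y - 4)(y + 7)
Common monic factor: y - 4


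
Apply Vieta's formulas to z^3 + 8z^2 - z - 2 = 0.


Monic cubic z^3+bz^2+cz+d=0: sum=-b, pairwise sum=c, product=-d.
b=8, c=-1, d=-2
r1+r2+r3 = -8
r1r2+r1r3+r2r3 = -1
r1r2r3 = 2


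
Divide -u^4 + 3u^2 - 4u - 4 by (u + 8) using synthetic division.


Synthetic division with c = -8. Coefficients: -1, 0, 3, -4, -4
Bring down -1.
  -1 * -8 = 8; 8 + 0 = 8
  8 * -8 = -64; -64 + 3 = -61
  -61 * -8 = 488; 488 - 4 = 484
  484 * -8 = -3872; -3872 - 4 = -3876
Quotient: -u^3 + 8u^2 - 61u + 484, Remainder: -3876


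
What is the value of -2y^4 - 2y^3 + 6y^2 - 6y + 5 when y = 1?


Using direct substitution:
  -2 * (1)^4 = -2
  -2 * (1)^3 = -2
  6 * (1)^2 = 6
  -6 * (1)^1 = -6
  constant: 5
Sum = -2 - 2 + 6 - 6 + 5 = 1


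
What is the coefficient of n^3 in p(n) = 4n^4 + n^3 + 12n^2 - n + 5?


Read off the coefficient of n^3: 1


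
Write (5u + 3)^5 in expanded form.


Expand (5u + 3)^5 by repeated multiplication:
  (5u + 3)^2 = 25u^2 + 30u + 9
  (5u + 3)^3 = 125u^3 + 225u^2 + 135u + 27
  (5u + 3)^4 = 625u^4 + 1500u^3 + 1350u^2 + 540u + 81
= 3125u^5 + 9375u^4 + 11250u^3 + 6750u^2 + 2025u + 243


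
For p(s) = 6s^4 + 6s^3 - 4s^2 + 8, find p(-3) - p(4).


p(-3) = 296
p(4) = 1864
p(-3) - p(4) = 296 - 1864 = -1568


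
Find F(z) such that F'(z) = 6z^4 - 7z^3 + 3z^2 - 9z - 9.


Reverse power rule on each term:
  ∫ 6z^4 dz = (6/5)z^5
  ∫ -7z^3 dz = -(7/4)z^4
  ∫ 3z^2 dz = z^3
  ∫ -9z dz = -(9/2)z^2
  ∫ -9 dz = -9z
F(z) = (6/5)z^5 - (7/4)z^4 + z^3 - (9/2)z^2 - 9z + C


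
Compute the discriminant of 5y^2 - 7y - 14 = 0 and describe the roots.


D = b^2 - 4ac = (-7)^2 - 4(5)(-14) = 49 + 280 = 329
Since D > 0: two distinct irrational roots


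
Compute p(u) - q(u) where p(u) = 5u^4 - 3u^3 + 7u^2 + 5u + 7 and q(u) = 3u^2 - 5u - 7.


Distribute the minus sign:
  (5u^4 - 3u^3 + 7u^2 + 5u + 7)
- (3u^2 - 5u - 7)
Negate second polynomial: -3u^2 + 5u + 7
Add: 5u^4 - 3u^3 + 4u^2 + 10u + 14


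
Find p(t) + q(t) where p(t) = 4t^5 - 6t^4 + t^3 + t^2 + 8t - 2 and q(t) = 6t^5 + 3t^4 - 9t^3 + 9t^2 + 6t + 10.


Align terms by degree and add:
  4t^5 - 6t^4 + t^3 + t^2 + 8t - 2
+ 6t^5 + 3t^4 - 9t^3 + 9t^2 + 6t + 10
= 10t^5 - 3t^4 - 8t^3 + 10t^2 + 14t + 8


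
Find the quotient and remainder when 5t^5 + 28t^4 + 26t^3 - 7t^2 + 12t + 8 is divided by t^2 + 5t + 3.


(5t^5 + 28t^4 + 26t^3 - 7t^2 + 12t + 8) / (t^2 + 5t + 3)
Step 1: 5t^3 * (t^2 + 5t + 3) = 5t^5 + 25t^4 + 15t^3; subtract.
Step 2: 3t^2 * (t^2 + 5t + 3) = 3t^4 + 15t^3 + 9t^2; subtract.
Step 3: -4t * (t^2 + 5t + 3) = -4t^3 - 20t^2 - 12t; subtract.
Step 4: 4 * (t^2 + 5t + 3) = 4t^2 + 20t + 12; subtract.
Quotient: 5t^3 + 3t^2 - 4t + 4, Remainder: 4t - 4


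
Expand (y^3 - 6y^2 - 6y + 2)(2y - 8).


Distribute each term of the first polynomial:
  (y^3)(2y - 8) = 2y^4 - 8y^3
  (-6y^2)(2y - 8) = -12y^3 + 48y^2
  (-6y)(2y - 8) = -12y^2 + 48y
  (2)(2y - 8) = 4y - 16
Sum: 2y^4 - 20y^3 + 36y^2 + 52y - 16


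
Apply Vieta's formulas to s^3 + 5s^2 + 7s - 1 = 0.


Monic cubic s^3+bs^2+cs+d=0: sum=-b, pairwise sum=c, product=-d.
b=5, c=7, d=-1
r1+r2+r3 = -5
r1r2+r1r3+r2r3 = 7
r1r2r3 = 1


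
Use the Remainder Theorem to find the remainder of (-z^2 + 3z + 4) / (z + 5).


By the Remainder Theorem, the remainder equals p(-5):
  -1*(-5)^2 = -25
  3*(-5)^1 = -15
  constant: 4
Sum: -25 - 15 + 4 = -36


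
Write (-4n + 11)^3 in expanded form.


Expand (-4n + 11)^3 by repeated multiplication:
  (-4n + 11)^2 = 16n^2 - 88n + 121
= -64n^3 + 528n^2 - 1452n + 1331


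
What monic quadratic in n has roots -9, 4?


p(n) = (n + 9)(n - 4)
Expand: n^2 + 5n - 36


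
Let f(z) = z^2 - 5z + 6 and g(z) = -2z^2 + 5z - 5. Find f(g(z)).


Substitute g(z) into f:
f(g(z)) = 1*(-2z^2 + 5z - 5)^2 + (-5)*(-2z^2 + 5z - 5) + 6
(-2z^2 + 5z - 5)^2 = 4z^4 - 20z^3 + 45z^2 - 50z + 25
Expand and combine: 4z^4 - 20z^3 + 55z^2 - 75z + 56


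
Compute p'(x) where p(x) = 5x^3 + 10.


Apply the power rule term by term:
  d/dx(5x^3) = 15x^2
  d/dx(10) = 0
p'(x) = 15x^2


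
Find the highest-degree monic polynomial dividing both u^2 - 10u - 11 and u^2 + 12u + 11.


Factor each:
  u^2 - 10u - 11 = (u + 1)(u - 11)
  u^2 + 12u + 11 = (u + 1)(u + 11)
Common monic factor: u + 1


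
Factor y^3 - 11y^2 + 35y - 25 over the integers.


Try integer roots (divisors of -25). y=1: p(1)=0.
Divide out (y - 1): quotient is y^2 - 10y + 25.
Factor the quadratic: (y - 5)(y - 5)
Result: (y - 1)(y - 5)(y - 5)


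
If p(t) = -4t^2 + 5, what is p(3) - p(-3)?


p(3) = -31
p(-3) = -31
p(3) - p(-3) = -31 + 31 = 0


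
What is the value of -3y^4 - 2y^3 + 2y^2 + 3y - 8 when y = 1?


Using direct substitution:
  -3 * (1)^4 = -3
  -2 * (1)^3 = -2
  2 * (1)^2 = 2
  3 * (1)^1 = 3
  constant: -8
Sum = -3 - 2 + 2 + 3 - 8 = -8


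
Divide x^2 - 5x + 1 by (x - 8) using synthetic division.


Synthetic division with c = 8. Coefficients: 1, -5, 1
Bring down 1.
  1 * 8 = 8; 8 - 5 = 3
  3 * 8 = 24; 24 + 1 = 25
Quotient: x + 3, Remainder: 25


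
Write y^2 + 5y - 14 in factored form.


Roots satisfy r1 + r2 = -b/a = -5 and r1*r2 = c/a = -14.
So r1 = -7, r2 = 2.
y^2 + 5y - 14 = (y - r1)(y - r2) = (y + 7)(y - 2)


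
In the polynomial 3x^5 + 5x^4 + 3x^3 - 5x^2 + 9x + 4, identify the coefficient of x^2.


Read off the coefficient of x^2: -5


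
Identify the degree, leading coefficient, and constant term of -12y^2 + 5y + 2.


Highest power of y is 2, with coefficient -12. Constant term is 2.
Degree = 2, leading coefficient = -12, constant term = 2


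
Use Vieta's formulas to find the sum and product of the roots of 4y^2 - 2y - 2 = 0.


For ay^2+by+c=0: sum = -b/a, product = c/a.
a=4, b=-2, c=-2
Sum = -(-2)/4 = 1/2
Product = (-2)/4 = -1/2


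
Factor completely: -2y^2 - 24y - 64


Roots satisfy r1 + r2 = -b/a = -12 and r1*r2 = c/a = 32.
So r1 = -8, r2 = -4.
-2y^2 - 24y - 64 = -2(y - r1)(y - r2) = -2(y + 8)(y + 4)


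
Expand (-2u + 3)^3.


Expand (-2u + 3)^3 by repeated multiplication:
  (-2u + 3)^2 = 4u^2 - 12u + 9
= -8u^3 + 36u^2 - 54u + 27


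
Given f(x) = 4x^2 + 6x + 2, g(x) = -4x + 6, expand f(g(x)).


Substitute g(x) into f:
f(g(x)) = 4*(-4x + 6)^2 + 6*(-4x + 6) + 2
(-4x + 6)^2 = 16x^2 - 48x + 36
Expand and combine: 64x^2 - 216x + 182


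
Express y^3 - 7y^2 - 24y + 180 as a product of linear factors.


Try integer roots (divisors of 180). y=6: p(6)=0.
Divide out (y - 6): quotient is y^2 - y - 30.
Factor the quadratic: (y + 5)(y - 6)
Result: (y - 6)(y + 5)(y - 6)


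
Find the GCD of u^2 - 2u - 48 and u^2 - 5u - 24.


Factor each:
  u^2 - 2u - 48 = (u - 8)(u + 6)
  u^2 - 5u - 24 = (u - 8)(u + 3)
Common monic factor: u - 8


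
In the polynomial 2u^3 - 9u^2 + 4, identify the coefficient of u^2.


Read off the coefficient of u^2: -9


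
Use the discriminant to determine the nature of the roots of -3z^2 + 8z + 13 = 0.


D = b^2 - 4ac = (8)^2 - 4(-3)(13) = 64 + 156 = 220
Since D > 0: two distinct irrational roots


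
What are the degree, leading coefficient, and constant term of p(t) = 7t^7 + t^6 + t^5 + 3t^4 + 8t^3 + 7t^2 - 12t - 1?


Highest power of t is 7, with coefficient 7. Constant term is -1.
Degree = 7, leading coefficient = 7, constant term = -1


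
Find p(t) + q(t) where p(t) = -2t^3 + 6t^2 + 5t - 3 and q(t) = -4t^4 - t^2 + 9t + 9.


Align terms by degree and add:
  -2t^3 + 6t^2 + 5t - 3
  -4t^4 - t^2 + 9t + 9
= -4t^4 - 2t^3 + 5t^2 + 14t + 6


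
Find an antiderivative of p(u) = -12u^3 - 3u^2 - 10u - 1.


Reverse power rule on each term:
  ∫ -12u^3 du = -3u^4
  ∫ -3u^2 du = -u^3
  ∫ -10u du = -5u^2
  ∫ -1 du = -u
F(u) = -3u^4 - u^3 - 5u^2 - u + C


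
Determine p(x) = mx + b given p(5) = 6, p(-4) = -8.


p(x) = mx + b. Using p(5)=6, p(-4)=-8:
m = (6 + 8)/(5 + 4) = 14/9 = 14/9
b = 6 - m*(5) = 6 - 70/9 = -16/9
p(x) = (14/9)x - (16/9)


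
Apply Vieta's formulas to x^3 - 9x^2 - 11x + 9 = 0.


Monic cubic x^3+bx^2+cx+d=0: sum=-b, pairwise sum=c, product=-d.
b=-9, c=-11, d=9
r1+r2+r3 = 9
r1r2+r1r3+r2r3 = -11
r1r2r3 = -9


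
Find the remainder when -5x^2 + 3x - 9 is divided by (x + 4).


By the Remainder Theorem, the remainder equals p(-4):
  -5*(-4)^2 = -80
  3*(-4)^1 = -12
  constant: -9
Sum: -80 - 12 - 9 = -101


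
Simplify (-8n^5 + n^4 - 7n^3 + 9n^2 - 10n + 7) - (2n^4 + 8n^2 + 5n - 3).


Distribute the minus sign:
  (-8n^5 + n^4 - 7n^3 + 9n^2 - 10n + 7)
- (2n^4 + 8n^2 + 5n - 3)
Negate second polynomial: -2n^4 - 8n^2 - 5n + 3
Add: -8n^5 - n^4 - 7n^3 + n^2 - 15n + 10


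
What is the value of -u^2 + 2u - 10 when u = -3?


Using direct substitution:
  -1 * (-3)^2 = -9
  2 * (-3)^1 = -6
  constant: -10
Sum = -9 - 6 - 10 = -25


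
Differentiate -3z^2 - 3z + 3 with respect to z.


Apply the power rule term by term:
  d/dz(-3z^2) = -6z
  d/dz(-3z) = -3
  d/dz(3) = 0
p'(z) = -6z - 3


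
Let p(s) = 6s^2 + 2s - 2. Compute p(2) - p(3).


p(2) = 26
p(3) = 58
p(2) - p(3) = 26 - 58 = -32


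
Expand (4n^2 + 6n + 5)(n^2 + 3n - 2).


Distribute each term of the first polynomial:
  (4n^2)(n^2 + 3n - 2) = 4n^4 + 12n^3 - 8n^2
  (6n)(n^2 + 3n - 2) = 6n^3 + 18n^2 - 12n
  (5)(n^2 + 3n - 2) = 5n^2 + 15n - 10
Sum: 4n^4 + 18n^3 + 15n^2 + 3n - 10


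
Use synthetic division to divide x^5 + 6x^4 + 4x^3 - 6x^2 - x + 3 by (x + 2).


Synthetic division with c = -2. Coefficients: 1, 6, 4, -6, -1, 3
Bring down 1.
  1 * -2 = -2; -2 + 6 = 4
  4 * -2 = -8; -8 + 4 = -4
  -4 * -2 = 8; 8 - 6 = 2
  2 * -2 = -4; -4 - 1 = -5
  -5 * -2 = 10; 10 + 3 = 13
Quotient: x^4 + 4x^3 - 4x^2 + 2x - 5, Remainder: 13


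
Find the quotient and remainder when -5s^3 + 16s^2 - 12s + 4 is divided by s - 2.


(-5s^3 + 16s^2 - 12s + 4) / (s - 2)
Step 1: -5s^2 * (s - 2) = -5s^3 + 10s^2; subtract.
Step 2: 6s * (s - 2) = 6s^2 - 12s; subtract.
Step 3: 0 * (s - 2) = 0; subtract.
Quotient: -5s^2 + 6s, Remainder: 4


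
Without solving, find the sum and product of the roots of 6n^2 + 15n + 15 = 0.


For an^2+bn+c=0: sum = -b/a, product = c/a.
a=6, b=15, c=15
Sum = -(15)/6 = -5/2
Product = (15)/6 = 5/2


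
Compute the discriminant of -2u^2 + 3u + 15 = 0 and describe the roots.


D = b^2 - 4ac = (3)^2 - 4(-2)(15) = 9 + 120 = 129
Since D > 0: two distinct irrational roots


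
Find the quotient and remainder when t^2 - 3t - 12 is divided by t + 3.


(t^2 - 3t - 12) / (t + 3)
Step 1: t * (t + 3) = t^2 + 3t; subtract.
Step 2: -6 * (t + 3) = -6t - 18; subtract.
Quotient: t - 6, Remainder: 6


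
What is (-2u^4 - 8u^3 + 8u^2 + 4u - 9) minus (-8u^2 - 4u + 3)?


Distribute the minus sign:
  (-2u^4 - 8u^3 + 8u^2 + 4u - 9)
- (-8u^2 - 4u + 3)
Negate second polynomial: 8u^2 + 4u - 3
Add: -2u^4 - 8u^3 + 16u^2 + 8u - 12


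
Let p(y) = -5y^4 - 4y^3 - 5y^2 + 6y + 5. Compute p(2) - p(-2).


p(2) = -115
p(-2) = -75
p(2) - p(-2) = -115 + 75 = -40


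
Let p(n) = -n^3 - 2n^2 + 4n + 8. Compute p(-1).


Using direct substitution:
  -1 * (-1)^3 = 1
  -2 * (-1)^2 = -2
  4 * (-1)^1 = -4
  constant: 8
Sum = 1 - 2 - 4 + 8 = 3


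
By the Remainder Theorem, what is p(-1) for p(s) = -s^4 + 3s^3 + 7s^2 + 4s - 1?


By the Remainder Theorem, the remainder equals p(-1):
  -1*(-1)^4 = -1
  3*(-1)^3 = -3
  7*(-1)^2 = 7
  4*(-1)^1 = -4
  constant: -1
Sum: -1 - 3 + 7 - 4 - 1 = -2


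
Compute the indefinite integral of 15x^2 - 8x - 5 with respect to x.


Reverse power rule on each term:
  ∫ 15x^2 dx = 5x^3
  ∫ -8x dx = -4x^2
  ∫ -5 dx = -5x
F(x) = 5x^3 - 4x^2 - 5x + C


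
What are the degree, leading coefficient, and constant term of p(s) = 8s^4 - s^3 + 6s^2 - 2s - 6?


Highest power of s is 4, with coefficient 8. Constant term is -6.
Degree = 4, leading coefficient = 8, constant term = -6


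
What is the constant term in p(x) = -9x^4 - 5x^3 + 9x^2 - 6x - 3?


Read off the constant term: -3


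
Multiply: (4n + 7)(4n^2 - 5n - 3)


Distribute each term of the first polynomial:
  (4n)(4n^2 - 5n - 3) = 16n^3 - 20n^2 - 12n
  (7)(4n^2 - 5n - 3) = 28n^2 - 35n - 21
Sum: 16n^3 + 8n^2 - 47n - 21


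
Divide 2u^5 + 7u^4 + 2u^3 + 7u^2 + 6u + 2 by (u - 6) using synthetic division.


Synthetic division with c = 6. Coefficients: 2, 7, 2, 7, 6, 2
Bring down 2.
  2 * 6 = 12; 12 + 7 = 19
  19 * 6 = 114; 114 + 2 = 116
  116 * 6 = 696; 696 + 7 = 703
  703 * 6 = 4218; 4218 + 6 = 4224
  4224 * 6 = 25344; 25344 + 2 = 25346
Quotient: 2u^4 + 19u^3 + 116u^2 + 703u + 4224, Remainder: 25346


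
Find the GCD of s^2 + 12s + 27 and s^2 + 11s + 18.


Factor each:
  s^2 + 12s + 27 = (s + 9)(s + 3)
  s^2 + 11s + 18 = (s + 9)(s + 2)
Common monic factor: s + 9


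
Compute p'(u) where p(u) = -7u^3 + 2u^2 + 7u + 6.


Apply the power rule term by term:
  d/du(-7u^3) = -21u^2
  d/du(2u^2) = 4u
  d/du(7u) = 7
  d/du(6) = 0
p'(u) = -21u^2 + 4u + 7


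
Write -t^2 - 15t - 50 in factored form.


Roots satisfy r1 + r2 = -b/a = -15 and r1*r2 = c/a = 50.
So r1 = -5, r2 = -10.
-t^2 - 15t - 50 = -(t - r1)(t - r2) = -(t + 5)(t + 10)


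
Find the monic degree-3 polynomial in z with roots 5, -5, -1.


p(z) = (z - 5)(z + 5)(z + 1)
Expand: z^3 + z^2 - 25z - 25


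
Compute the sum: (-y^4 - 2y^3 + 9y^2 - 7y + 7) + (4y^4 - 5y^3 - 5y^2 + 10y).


Align terms by degree and add:
  -y^4 - 2y^3 + 9y^2 - 7y + 7
+ 4y^4 - 5y^3 - 5y^2 + 10y
= 3y^4 - 7y^3 + 4y^2 + 3y + 7


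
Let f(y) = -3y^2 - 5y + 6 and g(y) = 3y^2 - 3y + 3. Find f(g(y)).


Substitute g(y) into f:
f(g(y)) = -3*(3y^2 - 3y + 3)^2 + (-5)*(3y^2 - 3y + 3) + 6
(3y^2 - 3y + 3)^2 = 9y^4 - 18y^3 + 27y^2 - 18y + 9
Expand and combine: -27y^4 + 54y^3 - 96y^2 + 69y - 36


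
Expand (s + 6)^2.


Expand (s + 6)^2 by repeated multiplication:
= s^2 + 12s + 36


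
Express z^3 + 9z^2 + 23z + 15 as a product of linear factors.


Try integer roots (divisors of 15). z=-3: p(-3)=0.
Divide out (z + 3): quotient is z^2 + 6z + 5.
Factor the quadratic: (z + 1)(z + 5)
Result: (z + 3)(z + 1)(z + 5)


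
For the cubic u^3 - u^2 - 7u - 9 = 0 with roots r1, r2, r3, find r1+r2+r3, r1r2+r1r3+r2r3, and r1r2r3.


Monic cubic u^3+bu^2+cu+d=0: sum=-b, pairwise sum=c, product=-d.
b=-1, c=-7, d=-9
r1+r2+r3 = 1
r1r2+r1r3+r2r3 = -7
r1r2r3 = 9


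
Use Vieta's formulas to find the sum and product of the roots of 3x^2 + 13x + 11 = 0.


For ax^2+bx+c=0: sum = -b/a, product = c/a.
a=3, b=13, c=11
Sum = -(13)/3 = -13/3
Product = (11)/3 = 11/3


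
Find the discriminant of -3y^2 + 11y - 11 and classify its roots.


D = b^2 - 4ac = (11)^2 - 4(-3)(-11) = 121 - 132 = -11
Since D < 0: two complex conjugate roots (no real roots)


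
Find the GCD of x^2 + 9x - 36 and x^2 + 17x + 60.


Factor each:
  x^2 + 9x - 36 = (x + 12)(x - 3)
  x^2 + 17x + 60 = (x + 12)(x + 5)
Common monic factor: x + 12


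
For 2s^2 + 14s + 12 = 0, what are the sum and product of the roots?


For as^2+bs+c=0: sum = -b/a, product = c/a.
a=2, b=14, c=12
Sum = -(14)/2 = -7
Product = (12)/2 = 6


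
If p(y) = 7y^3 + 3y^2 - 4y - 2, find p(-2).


Using direct substitution:
  7 * (-2)^3 = -56
  3 * (-2)^2 = 12
  -4 * (-2)^1 = 8
  constant: -2
Sum = -56 + 12 + 8 - 2 = -38


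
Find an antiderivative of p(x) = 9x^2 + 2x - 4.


Reverse power rule on each term:
  ∫ 9x^2 dx = 3x^3
  ∫ 2x dx = x^2
  ∫ -4 dx = -4x
F(x) = 3x^3 + x^2 - 4x + C


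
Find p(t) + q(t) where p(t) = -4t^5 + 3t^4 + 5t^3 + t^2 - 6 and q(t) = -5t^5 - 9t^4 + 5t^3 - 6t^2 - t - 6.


Align terms by degree and add:
  -4t^5 + 3t^4 + 5t^3 + t^2 - 6
  -5t^5 - 9t^4 + 5t^3 - 6t^2 - t - 6
= -9t^5 - 6t^4 + 10t^3 - 5t^2 - t - 12


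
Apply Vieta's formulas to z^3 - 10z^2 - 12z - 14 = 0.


Monic cubic z^3+bz^2+cz+d=0: sum=-b, pairwise sum=c, product=-d.
b=-10, c=-12, d=-14
r1+r2+r3 = 10
r1r2+r1r3+r2r3 = -12
r1r2r3 = 14


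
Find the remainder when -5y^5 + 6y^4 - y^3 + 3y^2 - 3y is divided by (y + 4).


By the Remainder Theorem, the remainder equals p(-4):
  -5*(-4)^5 = 5120
  6*(-4)^4 = 1536
  -1*(-4)^3 = 64
  3*(-4)^2 = 48
  -3*(-4)^1 = 12
  constant: 0
Sum: 5120 + 1536 + 64 + 48 + 12 + 0 = 6780


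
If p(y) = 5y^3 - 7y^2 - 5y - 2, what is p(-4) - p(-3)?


p(-4) = -414
p(-3) = -185
p(-4) - p(-3) = -414 + 185 = -229


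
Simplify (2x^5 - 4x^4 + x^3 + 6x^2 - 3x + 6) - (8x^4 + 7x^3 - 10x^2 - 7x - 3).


Distribute the minus sign:
  (2x^5 - 4x^4 + x^3 + 6x^2 - 3x + 6)
- (8x^4 + 7x^3 - 10x^2 - 7x - 3)
Negate second polynomial: -8x^4 - 7x^3 + 10x^2 + 7x + 3
Add: 2x^5 - 12x^4 - 6x^3 + 16x^2 + 4x + 9


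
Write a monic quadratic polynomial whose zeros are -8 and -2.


p(x) = (x + 8)(x + 2)
Expand: x^2 + 10x + 16


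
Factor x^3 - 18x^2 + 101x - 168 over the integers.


Try integer roots (divisors of -168). x=8: p(8)=0.
Divide out (x - 8): quotient is x^2 - 10x + 21.
Factor the quadratic: (x - 7)(x - 3)
Result: (x - 8)(x - 7)(x - 3)


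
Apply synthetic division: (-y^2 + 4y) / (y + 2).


Synthetic division with c = -2. Coefficients: -1, 4, 0
Bring down -1.
  -1 * -2 = 2; 2 + 4 = 6
  6 * -2 = -12; -12 + 0 = -12
Quotient: -y + 6, Remainder: -12


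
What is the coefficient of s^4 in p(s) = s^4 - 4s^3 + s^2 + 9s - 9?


Read off the coefficient of s^4: 1


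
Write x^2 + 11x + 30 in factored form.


Roots satisfy r1 + r2 = -b/a = -11 and r1*r2 = c/a = 30.
So r1 = -5, r2 = -6.
x^2 + 11x + 30 = (x - r1)(x - r2) = (x + 5)(x + 6)


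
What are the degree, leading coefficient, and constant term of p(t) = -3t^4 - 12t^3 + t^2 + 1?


Highest power of t is 4, with coefficient -3. Constant term is 1.
Degree = 4, leading coefficient = -3, constant term = 1


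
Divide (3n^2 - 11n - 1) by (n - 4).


(3n^2 - 11n - 1) / (n - 4)
Step 1: 3n * (n - 4) = 3n^2 - 12n; subtract.
Step 2: 1 * (n - 4) = n - 4; subtract.
Quotient: 3n + 1, Remainder: 3


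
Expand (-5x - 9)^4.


Expand (-5x - 9)^4 by repeated multiplication:
  (-5x - 9)^2 = 25x^2 + 90x + 81
  (-5x - 9)^3 = -125x^3 - 675x^2 - 1215x - 729
= 625x^4 + 4500x^3 + 12150x^2 + 14580x + 6561


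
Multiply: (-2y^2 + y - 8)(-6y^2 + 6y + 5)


Distribute each term of the first polynomial:
  (-2y^2)(-6y^2 + 6y + 5) = 12y^4 - 12y^3 - 10y^2
  (y)(-6y^2 + 6y + 5) = -6y^3 + 6y^2 + 5y
  (-8)(-6y^2 + 6y + 5) = 48y^2 - 48y - 40
Sum: 12y^4 - 18y^3 + 44y^2 - 43y - 40


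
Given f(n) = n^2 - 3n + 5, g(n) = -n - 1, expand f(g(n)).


Substitute g(n) into f:
f(g(n)) = 1*(-n - 1)^2 + (-3)*(-n - 1) + 5
(-n - 1)^2 = n^2 + 2n + 1
Expand and combine: n^2 + 5n + 9


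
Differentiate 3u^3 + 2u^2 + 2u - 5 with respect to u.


Apply the power rule term by term:
  d/du(3u^3) = 9u^2
  d/du(2u^2) = 4u
  d/du(2u) = 2
  d/du(-5) = 0
p'(u) = 9u^2 + 4u + 2


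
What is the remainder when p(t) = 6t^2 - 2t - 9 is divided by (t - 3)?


By the Remainder Theorem, the remainder equals p(3):
  6*(3)^2 = 54
  -2*(3)^1 = -6
  constant: -9
Sum: 54 - 6 - 9 = 39


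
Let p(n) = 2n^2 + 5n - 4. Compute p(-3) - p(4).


p(-3) = -1
p(4) = 48
p(-3) - p(4) = -1 - 48 = -49


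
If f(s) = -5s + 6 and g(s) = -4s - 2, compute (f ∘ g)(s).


Substitute g(s) into f:
f(g(s)) = -5*(-4s - 2) + 6
Expand and combine: 20s + 16


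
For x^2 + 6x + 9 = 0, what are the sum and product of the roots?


For ax^2+bx+c=0: sum = -b/a, product = c/a.
a=1, b=6, c=9
Sum = -(6)/1 = -6
Product = (9)/1 = 9


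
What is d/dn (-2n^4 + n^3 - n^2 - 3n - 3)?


Apply the power rule term by term:
  d/dn(-2n^4) = -8n^3
  d/dn(n^3) = 3n^2
  d/dn(-n^2) = -2n
  d/dn(-3n) = -3
  d/dn(-3) = 0
p'(n) = -8n^3 + 3n^2 - 2n - 3


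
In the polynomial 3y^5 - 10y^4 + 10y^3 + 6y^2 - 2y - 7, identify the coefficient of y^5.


Read off the coefficient of y^5: 3


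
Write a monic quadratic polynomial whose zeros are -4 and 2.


p(u) = (u + 4)(u - 2)
Expand: u^2 + 2u - 8


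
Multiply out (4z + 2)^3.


Expand (4z + 2)^3 by repeated multiplication:
  (4z + 2)^2 = 16z^2 + 16z + 4
= 64z^3 + 96z^2 + 48z + 8


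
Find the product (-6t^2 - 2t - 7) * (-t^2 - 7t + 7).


Distribute each term of the first polynomial:
  (-6t^2)(-t^2 - 7t + 7) = 6t^4 + 42t^3 - 42t^2
  (-2t)(-t^2 - 7t + 7) = 2t^3 + 14t^2 - 14t
  (-7)(-t^2 - 7t + 7) = 7t^2 + 49t - 49
Sum: 6t^4 + 44t^3 - 21t^2 + 35t - 49


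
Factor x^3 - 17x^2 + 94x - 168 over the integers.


Try integer roots (divisors of -168). x=4: p(4)=0.
Divide out (x - 4): quotient is x^2 - 13x + 42.
Factor the quadratic: (x - 7)(x - 6)
Result: (x - 4)(x - 7)(x - 6)


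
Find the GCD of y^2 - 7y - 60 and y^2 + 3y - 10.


Factor each:
  y^2 - 7y - 60 = (y + 5)(y - 12)
  y^2 + 3y - 10 = (y + 5)(y - 2)
Common monic factor: y + 5


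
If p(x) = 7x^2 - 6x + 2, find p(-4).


Using direct substitution:
  7 * (-4)^2 = 112
  -6 * (-4)^1 = 24
  constant: 2
Sum = 112 + 24 + 2 = 138


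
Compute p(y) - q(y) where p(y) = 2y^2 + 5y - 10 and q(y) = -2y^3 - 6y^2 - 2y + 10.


Distribute the minus sign:
  (2y^2 + 5y - 10)
- (-2y^3 - 6y^2 - 2y + 10)
Negate second polynomial: 2y^3 + 6y^2 + 2y - 10
Add: 2y^3 + 8y^2 + 7y - 20


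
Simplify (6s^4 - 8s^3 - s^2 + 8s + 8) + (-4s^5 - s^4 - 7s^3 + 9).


Align terms by degree and add:
  6s^4 - 8s^3 - s^2 + 8s + 8
  -4s^5 - s^4 - 7s^3 + 9
= -4s^5 + 5s^4 - 15s^3 - s^2 + 8s + 17


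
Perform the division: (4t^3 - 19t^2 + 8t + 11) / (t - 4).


(4t^3 - 19t^2 + 8t + 11) / (t - 4)
Step 1: 4t^2 * (t - 4) = 4t^3 - 16t^2; subtract.
Step 2: -3t * (t - 4) = -3t^2 + 12t; subtract.
Step 3: -4 * (t - 4) = -4t + 16; subtract.
Quotient: 4t^2 - 3t - 4, Remainder: -5


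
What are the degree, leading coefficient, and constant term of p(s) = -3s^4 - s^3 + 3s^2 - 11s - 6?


Highest power of s is 4, with coefficient -3. Constant term is -6.
Degree = 4, leading coefficient = -3, constant term = -6


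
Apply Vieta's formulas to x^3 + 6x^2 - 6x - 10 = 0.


Monic cubic x^3+bx^2+cx+d=0: sum=-b, pairwise sum=c, product=-d.
b=6, c=-6, d=-10
r1+r2+r3 = -6
r1r2+r1r3+r2r3 = -6
r1r2r3 = 10


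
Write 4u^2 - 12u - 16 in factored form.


Roots satisfy r1 + r2 = -b/a = 3 and r1*r2 = c/a = -4.
So r1 = -1, r2 = 4.
4u^2 - 12u - 16 = 4(u - r1)(u - r2) = 4(u + 1)(u - 4)


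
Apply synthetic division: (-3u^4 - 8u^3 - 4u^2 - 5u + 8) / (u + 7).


Synthetic division with c = -7. Coefficients: -3, -8, -4, -5, 8
Bring down -3.
  -3 * -7 = 21; 21 - 8 = 13
  13 * -7 = -91; -91 - 4 = -95
  -95 * -7 = 665; 665 - 5 = 660
  660 * -7 = -4620; -4620 + 8 = -4612
Quotient: -3u^3 + 13u^2 - 95u + 660, Remainder: -4612


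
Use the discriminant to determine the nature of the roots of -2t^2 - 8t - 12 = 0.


D = b^2 - 4ac = (-8)^2 - 4(-2)(-12) = 64 - 96 = -32
Since D < 0: two complex conjugate roots (no real roots)


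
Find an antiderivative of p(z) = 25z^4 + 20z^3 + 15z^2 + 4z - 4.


Reverse power rule on each term:
  ∫ 25z^4 dz = 5z^5
  ∫ 20z^3 dz = 5z^4
  ∫ 15z^2 dz = 5z^3
  ∫ 4z dz = 2z^2
  ∫ -4 dz = -4z
F(z) = 5z^5 + 5z^4 + 5z^3 + 2z^2 - 4z + C


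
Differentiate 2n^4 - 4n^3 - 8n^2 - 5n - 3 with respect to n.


Apply the power rule term by term:
  d/dn(2n^4) = 8n^3
  d/dn(-4n^3) = -12n^2
  d/dn(-8n^2) = -16n
  d/dn(-5n) = -5
  d/dn(-3) = 0
p'(n) = 8n^3 - 12n^2 - 16n - 5


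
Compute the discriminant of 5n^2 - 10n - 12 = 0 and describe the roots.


D = b^2 - 4ac = (-10)^2 - 4(5)(-12) = 100 + 240 = 340
Since D > 0: two distinct irrational roots


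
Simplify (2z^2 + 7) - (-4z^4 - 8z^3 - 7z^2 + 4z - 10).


Distribute the minus sign:
  (2z^2 + 7)
- (-4z^4 - 8z^3 - 7z^2 + 4z - 10)
Negate second polynomial: 4z^4 + 8z^3 + 7z^2 - 4z + 10
Add: 4z^4 + 8z^3 + 9z^2 - 4z + 17


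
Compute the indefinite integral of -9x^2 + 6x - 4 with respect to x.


Reverse power rule on each term:
  ∫ -9x^2 dx = -3x^3
  ∫ 6x dx = 3x^2
  ∫ -4 dx = -4x
F(x) = -3x^3 + 3x^2 - 4x + C


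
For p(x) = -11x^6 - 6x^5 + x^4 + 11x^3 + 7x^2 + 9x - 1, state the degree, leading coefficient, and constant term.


Highest power of x is 6, with coefficient -11. Constant term is -1.
Degree = 6, leading coefficient = -11, constant term = -1


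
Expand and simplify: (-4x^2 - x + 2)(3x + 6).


Distribute each term of the first polynomial:
  (-4x^2)(3x + 6) = -12x^3 - 24x^2
  (-x)(3x + 6) = -3x^2 - 6x
  (2)(3x + 6) = 6x + 12
Sum: -12x^3 - 27x^2 + 12


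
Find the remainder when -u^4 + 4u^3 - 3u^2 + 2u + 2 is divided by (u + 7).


By the Remainder Theorem, the remainder equals p(-7):
  -1*(-7)^4 = -2401
  4*(-7)^3 = -1372
  -3*(-7)^2 = -147
  2*(-7)^1 = -14
  constant: 2
Sum: -2401 - 1372 - 147 - 14 + 2 = -3932


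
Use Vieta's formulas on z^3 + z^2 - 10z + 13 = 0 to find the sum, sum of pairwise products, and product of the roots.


Monic cubic z^3+bz^2+cz+d=0: sum=-b, pairwise sum=c, product=-d.
b=1, c=-10, d=13
r1+r2+r3 = -1
r1r2+r1r3+r2r3 = -10
r1r2r3 = -13


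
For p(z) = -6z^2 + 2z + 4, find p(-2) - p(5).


p(-2) = -24
p(5) = -136
p(-2) - p(5) = -24 + 136 = 112


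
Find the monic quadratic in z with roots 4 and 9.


p(z) = (z - 4)(z - 9)
Expand: z^2 - 13z + 36


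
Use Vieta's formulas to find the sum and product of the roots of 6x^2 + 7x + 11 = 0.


For ax^2+bx+c=0: sum = -b/a, product = c/a.
a=6, b=7, c=11
Sum = -(7)/6 = -7/6
Product = (11)/6 = 11/6


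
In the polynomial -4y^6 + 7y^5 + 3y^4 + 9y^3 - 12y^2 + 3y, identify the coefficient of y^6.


Read off the coefficient of y^6: -4


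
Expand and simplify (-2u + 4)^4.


Expand (-2u + 4)^4 by repeated multiplication:
  (-2u + 4)^2 = 4u^2 - 16u + 16
  (-2u + 4)^3 = -8u^3 + 48u^2 - 96u + 64
= 16u^4 - 128u^3 + 384u^2 - 512u + 256


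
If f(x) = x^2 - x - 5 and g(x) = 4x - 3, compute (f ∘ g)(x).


Substitute g(x) into f:
f(g(x)) = 1*(4x - 3)^2 + (-1)*(4x - 3) + (-5)
(4x - 3)^2 = 16x^2 - 24x + 9
Expand and combine: 16x^2 - 28x + 7


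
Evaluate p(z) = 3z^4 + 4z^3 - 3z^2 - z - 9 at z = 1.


Using direct substitution:
  3 * (1)^4 = 3
  4 * (1)^3 = 4
  -3 * (1)^2 = -3
  -1 * (1)^1 = -1
  constant: -9
Sum = 3 + 4 - 3 - 1 - 9 = -6


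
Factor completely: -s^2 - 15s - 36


Roots satisfy r1 + r2 = -b/a = -15 and r1*r2 = c/a = 36.
So r1 = -12, r2 = -3.
-s^2 - 15s - 36 = -(s - r1)(s - r2) = -(s + 12)(s + 3)


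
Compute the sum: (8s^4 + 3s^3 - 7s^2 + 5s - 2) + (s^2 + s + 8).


Align terms by degree and add:
  8s^4 + 3s^3 - 7s^2 + 5s - 2
+ s^2 + s + 8
= 8s^4 + 3s^3 - 6s^2 + 6s + 6


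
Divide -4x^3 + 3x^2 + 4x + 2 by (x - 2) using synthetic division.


Synthetic division with c = 2. Coefficients: -4, 3, 4, 2
Bring down -4.
  -4 * 2 = -8; -8 + 3 = -5
  -5 * 2 = -10; -10 + 4 = -6
  -6 * 2 = -12; -12 + 2 = -10
Quotient: -4x^2 - 5x - 6, Remainder: -10


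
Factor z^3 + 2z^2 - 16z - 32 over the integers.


Try integer roots (divisors of -32). z=4: p(4)=0.
Divide out (z - 4): quotient is z^2 + 6z + 8.
Factor the quadratic: (z + 4)(z + 2)
Result: (z - 4)(z + 4)(z + 2)


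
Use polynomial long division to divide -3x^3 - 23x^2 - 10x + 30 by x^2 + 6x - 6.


(-3x^3 - 23x^2 - 10x + 30) / (x^2 + 6x - 6)
Step 1: -3x * (x^2 + 6x - 6) = -3x^3 - 18x^2 + 18x; subtract.
Step 2: -5 * (x^2 + 6x - 6) = -5x^2 - 30x + 30; subtract.
Quotient: -3x - 5, Remainder: 2x


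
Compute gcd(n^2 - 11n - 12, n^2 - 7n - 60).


Factor each:
  n^2 - 11n - 12 = (n - 12)(n + 1)
  n^2 - 7n - 60 = (n - 12)(n + 5)
Common monic factor: n - 12


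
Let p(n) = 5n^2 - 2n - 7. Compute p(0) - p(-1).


p(0) = -7
p(-1) = 0
p(0) - p(-1) = -7 = -7


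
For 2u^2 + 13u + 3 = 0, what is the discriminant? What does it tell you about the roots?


D = b^2 - 4ac = (13)^2 - 4(2)(3) = 169 - 24 = 145
Since D > 0: two distinct irrational roots


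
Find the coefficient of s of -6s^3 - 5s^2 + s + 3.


Read off the coefficient of s: 1


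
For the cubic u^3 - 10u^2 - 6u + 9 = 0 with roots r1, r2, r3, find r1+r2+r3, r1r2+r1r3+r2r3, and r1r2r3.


Monic cubic u^3+bu^2+cu+d=0: sum=-b, pairwise sum=c, product=-d.
b=-10, c=-6, d=9
r1+r2+r3 = 10
r1r2+r1r3+r2r3 = -6
r1r2r3 = -9


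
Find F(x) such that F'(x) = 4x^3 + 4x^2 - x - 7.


Reverse power rule on each term:
  ∫ 4x^3 dx = x^4
  ∫ 4x^2 dx = (4/3)x^3
  ∫ -x dx = -(1/2)x^2
  ∫ -7 dx = -7x
F(x) = x^4 + (4/3)x^3 - (1/2)x^2 - 7x + C


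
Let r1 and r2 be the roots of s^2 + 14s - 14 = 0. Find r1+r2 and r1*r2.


For as^2+bs+c=0: sum = -b/a, product = c/a.
a=1, b=14, c=-14
Sum = -(14)/1 = -14
Product = (-14)/1 = -14
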